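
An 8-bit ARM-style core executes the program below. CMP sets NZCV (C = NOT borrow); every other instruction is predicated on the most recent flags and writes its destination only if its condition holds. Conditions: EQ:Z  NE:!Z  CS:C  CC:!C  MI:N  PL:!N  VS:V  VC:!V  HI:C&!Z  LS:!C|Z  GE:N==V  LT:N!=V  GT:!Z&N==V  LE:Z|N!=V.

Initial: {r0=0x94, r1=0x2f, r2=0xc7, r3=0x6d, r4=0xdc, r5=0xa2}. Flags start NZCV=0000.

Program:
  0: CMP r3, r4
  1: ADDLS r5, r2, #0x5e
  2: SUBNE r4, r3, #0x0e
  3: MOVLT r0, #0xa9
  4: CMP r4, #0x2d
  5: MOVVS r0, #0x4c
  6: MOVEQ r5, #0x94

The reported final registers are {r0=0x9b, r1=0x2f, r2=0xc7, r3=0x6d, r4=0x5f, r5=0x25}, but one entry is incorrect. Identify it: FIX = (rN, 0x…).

FIX = (r0, 0x94)

0: ✓ CMP  NZCV=1001
1: ✓ ADDLS  r5←0x25
2: ✓ SUBNE  r4←0x5f
3: · MOVLT
4: ✓ CMP  NZCV=0010
5: · MOVVS
6: · MOVEQ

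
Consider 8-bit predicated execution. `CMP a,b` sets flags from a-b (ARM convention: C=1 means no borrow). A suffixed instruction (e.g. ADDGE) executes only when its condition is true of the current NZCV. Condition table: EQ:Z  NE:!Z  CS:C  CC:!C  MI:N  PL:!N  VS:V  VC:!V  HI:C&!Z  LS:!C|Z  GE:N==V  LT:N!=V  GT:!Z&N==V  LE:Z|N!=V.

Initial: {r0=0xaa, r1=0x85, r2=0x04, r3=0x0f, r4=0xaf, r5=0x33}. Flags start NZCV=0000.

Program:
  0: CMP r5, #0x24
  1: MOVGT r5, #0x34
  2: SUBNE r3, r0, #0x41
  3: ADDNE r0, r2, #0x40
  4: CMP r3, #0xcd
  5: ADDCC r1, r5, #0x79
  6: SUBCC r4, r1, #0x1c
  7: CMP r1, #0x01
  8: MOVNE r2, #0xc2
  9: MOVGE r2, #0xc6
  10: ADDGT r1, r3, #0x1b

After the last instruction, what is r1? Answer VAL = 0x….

VAL = 0xad

0: ✓ CMP  NZCV=0010
1: ✓ MOVGT  r5←0x34
2: ✓ SUBNE  r3←0x69
3: ✓ ADDNE  r0←0x44
4: ✓ CMP  NZCV=1001
5: ✓ ADDCC  r1←0xad
6: ✓ SUBCC  r4←0x91
7: ✓ CMP  NZCV=1010
8: ✓ MOVNE  r2←0xc2
9: · MOVGE
10: · ADDGT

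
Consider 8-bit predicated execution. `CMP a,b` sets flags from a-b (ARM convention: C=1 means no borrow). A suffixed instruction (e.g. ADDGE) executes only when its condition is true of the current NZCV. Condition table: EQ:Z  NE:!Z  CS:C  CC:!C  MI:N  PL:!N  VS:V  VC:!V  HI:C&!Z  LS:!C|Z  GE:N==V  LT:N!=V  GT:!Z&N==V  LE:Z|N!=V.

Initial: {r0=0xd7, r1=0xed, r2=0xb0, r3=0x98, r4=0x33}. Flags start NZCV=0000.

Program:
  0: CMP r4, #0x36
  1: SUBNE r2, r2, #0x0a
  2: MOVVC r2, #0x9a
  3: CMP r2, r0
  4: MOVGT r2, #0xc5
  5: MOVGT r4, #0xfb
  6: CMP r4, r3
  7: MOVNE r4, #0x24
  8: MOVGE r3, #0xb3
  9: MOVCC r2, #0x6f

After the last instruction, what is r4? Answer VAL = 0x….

VAL = 0x24

0: ✓ CMP  NZCV=1000
1: ✓ SUBNE  r2←0xa6
2: ✓ MOVVC  r2←0x9a
3: ✓ CMP  NZCV=1000
4: · MOVGT
5: · MOVGT
6: ✓ CMP  NZCV=1001
7: ✓ MOVNE  r4←0x24
8: ✓ MOVGE  r3←0xb3
9: ✓ MOVCC  r2←0x6f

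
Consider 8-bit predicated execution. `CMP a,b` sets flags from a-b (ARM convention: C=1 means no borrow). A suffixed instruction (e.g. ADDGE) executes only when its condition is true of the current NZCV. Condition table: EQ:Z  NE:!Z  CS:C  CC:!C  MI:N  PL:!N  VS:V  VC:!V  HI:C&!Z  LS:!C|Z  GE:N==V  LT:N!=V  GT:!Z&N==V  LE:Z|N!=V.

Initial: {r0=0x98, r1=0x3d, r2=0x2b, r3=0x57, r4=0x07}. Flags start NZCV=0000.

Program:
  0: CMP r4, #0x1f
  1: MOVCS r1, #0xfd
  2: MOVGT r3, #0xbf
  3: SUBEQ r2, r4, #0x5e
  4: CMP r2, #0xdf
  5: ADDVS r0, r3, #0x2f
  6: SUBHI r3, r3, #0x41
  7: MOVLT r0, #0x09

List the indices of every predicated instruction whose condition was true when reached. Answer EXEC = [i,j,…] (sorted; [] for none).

EXEC = []

0: ✓ CMP  NZCV=1000
1: · MOVCS
2: · MOVGT
3: · SUBEQ
4: ✓ CMP  NZCV=0000
5: · ADDVS
6: · SUBHI
7: · MOVLT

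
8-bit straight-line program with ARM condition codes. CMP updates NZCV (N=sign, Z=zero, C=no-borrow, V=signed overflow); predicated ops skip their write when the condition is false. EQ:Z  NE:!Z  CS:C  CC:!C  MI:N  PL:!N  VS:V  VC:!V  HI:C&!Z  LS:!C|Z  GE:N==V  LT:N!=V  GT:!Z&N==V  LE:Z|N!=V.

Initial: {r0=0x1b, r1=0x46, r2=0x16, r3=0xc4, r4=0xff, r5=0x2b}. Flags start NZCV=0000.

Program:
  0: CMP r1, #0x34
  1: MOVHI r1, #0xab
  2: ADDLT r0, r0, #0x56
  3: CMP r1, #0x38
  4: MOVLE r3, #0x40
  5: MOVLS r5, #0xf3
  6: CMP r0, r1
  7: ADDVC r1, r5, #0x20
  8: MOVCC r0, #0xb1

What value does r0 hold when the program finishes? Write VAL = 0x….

0: ✓ CMP  NZCV=0010
1: ✓ MOVHI  r1←0xab
2: · ADDLT
3: ✓ CMP  NZCV=0011
4: ✓ MOVLE  r3←0x40
5: · MOVLS
6: ✓ CMP  NZCV=0000
7: ✓ ADDVC  r1←0x4b
8: ✓ MOVCC  r0←0xb1

VAL = 0xb1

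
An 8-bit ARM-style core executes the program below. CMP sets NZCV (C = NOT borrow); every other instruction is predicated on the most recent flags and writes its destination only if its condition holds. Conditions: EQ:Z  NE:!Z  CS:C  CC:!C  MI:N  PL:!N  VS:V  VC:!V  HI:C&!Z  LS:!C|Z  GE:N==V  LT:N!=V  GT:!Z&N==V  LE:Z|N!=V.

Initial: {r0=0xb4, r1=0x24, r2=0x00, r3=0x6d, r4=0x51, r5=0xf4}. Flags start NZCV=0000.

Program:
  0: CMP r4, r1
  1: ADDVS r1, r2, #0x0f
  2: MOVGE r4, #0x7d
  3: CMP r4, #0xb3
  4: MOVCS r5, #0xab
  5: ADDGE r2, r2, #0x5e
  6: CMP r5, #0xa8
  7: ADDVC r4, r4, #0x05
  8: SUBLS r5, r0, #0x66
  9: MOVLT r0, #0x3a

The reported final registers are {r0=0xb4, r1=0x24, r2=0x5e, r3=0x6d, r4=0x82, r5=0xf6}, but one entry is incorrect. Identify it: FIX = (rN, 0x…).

FIX = (r5, 0xf4)

[0] flags=0010 → (cmp)
[1] flags=0010 VS?F → skip
[2] flags=0010 GE?T → r4=0x7d
[3] flags=1001 → (cmp)
[4] flags=1001 CS?F → skip
[5] flags=1001 GE?T → r2=0x5e
[6] flags=0010 → (cmp)
[7] flags=0010 VC?T → r4=0x82
[8] flags=0010 LS?F → skip
[9] flags=0010 LT?F → skip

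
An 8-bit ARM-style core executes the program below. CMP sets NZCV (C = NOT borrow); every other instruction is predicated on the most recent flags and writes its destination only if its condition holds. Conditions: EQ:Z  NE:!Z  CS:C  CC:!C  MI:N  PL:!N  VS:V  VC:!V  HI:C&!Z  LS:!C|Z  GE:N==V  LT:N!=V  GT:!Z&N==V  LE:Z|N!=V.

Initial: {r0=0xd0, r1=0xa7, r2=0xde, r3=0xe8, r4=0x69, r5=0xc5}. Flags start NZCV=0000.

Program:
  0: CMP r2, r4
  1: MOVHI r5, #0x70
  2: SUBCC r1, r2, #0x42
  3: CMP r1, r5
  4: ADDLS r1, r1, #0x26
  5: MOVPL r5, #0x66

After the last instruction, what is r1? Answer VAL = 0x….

VAL = 0xa7

[0] flags=0011 → (cmp)
[1] flags=0011 HI?T → r5=0x70
[2] flags=0011 CC?F → skip
[3] flags=0011 → (cmp)
[4] flags=0011 LS?F → skip
[5] flags=0011 PL?T → r5=0x66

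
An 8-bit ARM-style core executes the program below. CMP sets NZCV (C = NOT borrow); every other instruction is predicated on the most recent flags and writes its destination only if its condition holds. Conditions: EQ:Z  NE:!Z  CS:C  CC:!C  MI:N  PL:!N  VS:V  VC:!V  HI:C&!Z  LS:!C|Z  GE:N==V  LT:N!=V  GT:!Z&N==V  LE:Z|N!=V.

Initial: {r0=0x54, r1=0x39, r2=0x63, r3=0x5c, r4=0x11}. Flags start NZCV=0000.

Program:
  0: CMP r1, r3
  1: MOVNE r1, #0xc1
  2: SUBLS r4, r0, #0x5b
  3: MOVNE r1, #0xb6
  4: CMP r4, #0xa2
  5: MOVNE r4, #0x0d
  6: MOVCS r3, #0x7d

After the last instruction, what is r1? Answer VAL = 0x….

[0] flags=1000 → (cmp)
[1] flags=1000 NE?T → r1=0xc1
[2] flags=1000 LS?T → r4=0xf9
[3] flags=1000 NE?T → r1=0xb6
[4] flags=0010 → (cmp)
[5] flags=0010 NE?T → r4=0x0d
[6] flags=0010 CS?T → r3=0x7d

VAL = 0xb6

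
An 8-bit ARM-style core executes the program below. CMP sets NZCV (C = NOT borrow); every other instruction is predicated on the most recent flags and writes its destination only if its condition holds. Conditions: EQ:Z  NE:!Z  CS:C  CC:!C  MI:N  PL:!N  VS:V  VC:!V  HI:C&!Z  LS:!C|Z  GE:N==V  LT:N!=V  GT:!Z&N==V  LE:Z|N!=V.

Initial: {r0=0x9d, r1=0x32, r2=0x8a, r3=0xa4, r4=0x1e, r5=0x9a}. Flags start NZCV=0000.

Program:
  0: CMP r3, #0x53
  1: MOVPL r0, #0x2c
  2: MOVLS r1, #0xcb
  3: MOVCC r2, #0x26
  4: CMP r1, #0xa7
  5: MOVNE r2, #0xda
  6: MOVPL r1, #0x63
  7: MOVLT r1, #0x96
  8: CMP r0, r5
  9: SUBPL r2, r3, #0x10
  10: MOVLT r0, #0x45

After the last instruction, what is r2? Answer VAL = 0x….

0: ✓ CMP  NZCV=0011
1: ✓ MOVPL  r0←0x2c
2: · MOVLS
3: · MOVCC
4: ✓ CMP  NZCV=1001
5: ✓ MOVNE  r2←0xda
6: · MOVPL
7: · MOVLT
8: ✓ CMP  NZCV=1001
9: · SUBPL
10: · MOVLT

VAL = 0xda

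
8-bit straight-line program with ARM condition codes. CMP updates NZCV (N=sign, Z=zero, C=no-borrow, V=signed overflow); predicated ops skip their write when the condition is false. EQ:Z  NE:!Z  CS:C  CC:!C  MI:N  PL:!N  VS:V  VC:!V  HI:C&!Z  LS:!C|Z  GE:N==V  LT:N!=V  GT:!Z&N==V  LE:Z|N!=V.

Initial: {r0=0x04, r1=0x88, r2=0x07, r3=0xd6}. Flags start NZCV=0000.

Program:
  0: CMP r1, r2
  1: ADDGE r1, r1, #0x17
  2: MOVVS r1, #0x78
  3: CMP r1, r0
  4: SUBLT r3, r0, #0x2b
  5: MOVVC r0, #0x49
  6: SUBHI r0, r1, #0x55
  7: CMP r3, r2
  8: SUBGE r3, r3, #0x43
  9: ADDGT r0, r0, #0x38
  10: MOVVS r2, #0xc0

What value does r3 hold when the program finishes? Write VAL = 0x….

VAL = 0xd9

[0] flags=1010 → (cmp)
[1] flags=1010 GE?F → skip
[2] flags=1010 VS?F → skip
[3] flags=1010 → (cmp)
[4] flags=1010 LT?T → r3=0xd9
[5] flags=1010 VC?T → r0=0x49
[6] flags=1010 HI?T → r0=0x33
[7] flags=1010 → (cmp)
[8] flags=1010 GE?F → skip
[9] flags=1010 GT?F → skip
[10] flags=1010 VS?F → skip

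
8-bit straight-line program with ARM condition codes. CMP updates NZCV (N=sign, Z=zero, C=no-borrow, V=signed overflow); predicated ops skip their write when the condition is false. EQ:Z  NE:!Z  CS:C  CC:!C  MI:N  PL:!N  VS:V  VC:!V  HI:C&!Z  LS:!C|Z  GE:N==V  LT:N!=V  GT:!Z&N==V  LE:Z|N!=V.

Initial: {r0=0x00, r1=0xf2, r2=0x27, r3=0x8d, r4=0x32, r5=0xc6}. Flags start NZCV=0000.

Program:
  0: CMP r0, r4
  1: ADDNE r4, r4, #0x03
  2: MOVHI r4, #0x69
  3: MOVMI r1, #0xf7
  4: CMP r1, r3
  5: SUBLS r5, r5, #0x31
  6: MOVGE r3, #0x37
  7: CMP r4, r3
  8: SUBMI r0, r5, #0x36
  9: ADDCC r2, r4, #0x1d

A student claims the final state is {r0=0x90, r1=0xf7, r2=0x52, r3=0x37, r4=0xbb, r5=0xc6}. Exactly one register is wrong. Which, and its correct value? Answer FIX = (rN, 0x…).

[0] flags=1000 → (cmp)
[1] flags=1000 NE?T → r4=0x35
[2] flags=1000 HI?F → skip
[3] flags=1000 MI?T → r1=0xf7
[4] flags=0010 → (cmp)
[5] flags=0010 LS?F → skip
[6] flags=0010 GE?T → r3=0x37
[7] flags=1000 → (cmp)
[8] flags=1000 MI?T → r0=0x90
[9] flags=1000 CC?T → r2=0x52

FIX = (r4, 0x35)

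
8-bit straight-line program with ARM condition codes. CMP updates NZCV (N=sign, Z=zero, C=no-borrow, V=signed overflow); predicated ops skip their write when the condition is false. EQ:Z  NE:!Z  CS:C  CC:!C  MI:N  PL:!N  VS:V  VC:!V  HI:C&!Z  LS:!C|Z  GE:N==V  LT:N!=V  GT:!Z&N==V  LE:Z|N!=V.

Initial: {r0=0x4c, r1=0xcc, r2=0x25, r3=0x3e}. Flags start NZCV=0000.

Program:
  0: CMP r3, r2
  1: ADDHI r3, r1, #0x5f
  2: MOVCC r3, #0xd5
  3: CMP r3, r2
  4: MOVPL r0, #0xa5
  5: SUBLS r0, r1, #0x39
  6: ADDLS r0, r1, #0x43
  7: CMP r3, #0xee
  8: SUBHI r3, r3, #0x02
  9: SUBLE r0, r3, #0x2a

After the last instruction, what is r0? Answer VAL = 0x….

VAL = 0xa5

0: ✓ CMP  NZCV=0010
1: ✓ ADDHI  r3←0x2b
2: · MOVCC
3: ✓ CMP  NZCV=0010
4: ✓ MOVPL  r0←0xa5
5: · SUBLS
6: · ADDLS
7: ✓ CMP  NZCV=0000
8: · SUBHI
9: · SUBLE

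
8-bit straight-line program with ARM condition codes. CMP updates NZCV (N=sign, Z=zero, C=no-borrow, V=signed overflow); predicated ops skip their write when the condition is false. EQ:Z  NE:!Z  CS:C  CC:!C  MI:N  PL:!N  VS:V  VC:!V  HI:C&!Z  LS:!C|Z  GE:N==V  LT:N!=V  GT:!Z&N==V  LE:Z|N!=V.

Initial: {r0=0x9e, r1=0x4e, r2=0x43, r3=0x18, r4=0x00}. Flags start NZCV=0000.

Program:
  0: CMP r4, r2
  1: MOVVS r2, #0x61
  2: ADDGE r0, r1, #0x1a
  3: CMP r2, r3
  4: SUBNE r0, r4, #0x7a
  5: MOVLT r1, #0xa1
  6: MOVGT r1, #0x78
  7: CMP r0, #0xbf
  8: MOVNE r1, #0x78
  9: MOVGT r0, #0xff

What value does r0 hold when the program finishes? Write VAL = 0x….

VAL = 0x86

[0] flags=1000 → (cmp)
[1] flags=1000 VS?F → skip
[2] flags=1000 GE?F → skip
[3] flags=0010 → (cmp)
[4] flags=0010 NE?T → r0=0x86
[5] flags=0010 LT?F → skip
[6] flags=0010 GT?T → r1=0x78
[7] flags=1000 → (cmp)
[8] flags=1000 NE?T → r1=0x78
[9] flags=1000 GT?F → skip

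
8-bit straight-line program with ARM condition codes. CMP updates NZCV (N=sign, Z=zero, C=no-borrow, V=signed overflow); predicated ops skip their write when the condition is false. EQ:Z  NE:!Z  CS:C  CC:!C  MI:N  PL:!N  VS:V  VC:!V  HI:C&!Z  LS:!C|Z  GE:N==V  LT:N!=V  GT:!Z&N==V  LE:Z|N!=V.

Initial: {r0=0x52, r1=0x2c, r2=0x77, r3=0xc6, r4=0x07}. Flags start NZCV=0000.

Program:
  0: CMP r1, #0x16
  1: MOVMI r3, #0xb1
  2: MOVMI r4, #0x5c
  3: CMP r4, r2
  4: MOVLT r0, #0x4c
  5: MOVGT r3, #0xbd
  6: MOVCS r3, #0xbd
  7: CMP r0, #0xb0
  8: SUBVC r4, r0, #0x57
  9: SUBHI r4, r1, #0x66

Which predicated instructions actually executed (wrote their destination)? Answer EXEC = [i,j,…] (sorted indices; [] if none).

[0] flags=0010 → (cmp)
[1] flags=0010 MI?F → skip
[2] flags=0010 MI?F → skip
[3] flags=1000 → (cmp)
[4] flags=1000 LT?T → r0=0x4c
[5] flags=1000 GT?F → skip
[6] flags=1000 CS?F → skip
[7] flags=1001 → (cmp)
[8] flags=1001 VC?F → skip
[9] flags=1001 HI?F → skip

EXEC = [4]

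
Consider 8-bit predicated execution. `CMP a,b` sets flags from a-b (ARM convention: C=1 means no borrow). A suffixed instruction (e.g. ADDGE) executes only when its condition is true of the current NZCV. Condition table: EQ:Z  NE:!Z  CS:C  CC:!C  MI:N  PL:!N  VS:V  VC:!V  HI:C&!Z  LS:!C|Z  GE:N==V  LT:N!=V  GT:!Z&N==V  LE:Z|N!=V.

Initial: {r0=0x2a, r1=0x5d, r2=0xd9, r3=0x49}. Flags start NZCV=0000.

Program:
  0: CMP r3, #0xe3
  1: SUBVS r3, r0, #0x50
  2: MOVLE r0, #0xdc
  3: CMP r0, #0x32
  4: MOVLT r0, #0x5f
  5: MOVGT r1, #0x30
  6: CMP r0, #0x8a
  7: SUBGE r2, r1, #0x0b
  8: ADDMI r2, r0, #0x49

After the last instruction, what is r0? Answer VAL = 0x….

[0] flags=0000 → (cmp)
[1] flags=0000 VS?F → skip
[2] flags=0000 LE?F → skip
[3] flags=1000 → (cmp)
[4] flags=1000 LT?T → r0=0x5f
[5] flags=1000 GT?F → skip
[6] flags=1001 → (cmp)
[7] flags=1001 GE?T → r2=0x52
[8] flags=1001 MI?T → r2=0xa8

VAL = 0x5f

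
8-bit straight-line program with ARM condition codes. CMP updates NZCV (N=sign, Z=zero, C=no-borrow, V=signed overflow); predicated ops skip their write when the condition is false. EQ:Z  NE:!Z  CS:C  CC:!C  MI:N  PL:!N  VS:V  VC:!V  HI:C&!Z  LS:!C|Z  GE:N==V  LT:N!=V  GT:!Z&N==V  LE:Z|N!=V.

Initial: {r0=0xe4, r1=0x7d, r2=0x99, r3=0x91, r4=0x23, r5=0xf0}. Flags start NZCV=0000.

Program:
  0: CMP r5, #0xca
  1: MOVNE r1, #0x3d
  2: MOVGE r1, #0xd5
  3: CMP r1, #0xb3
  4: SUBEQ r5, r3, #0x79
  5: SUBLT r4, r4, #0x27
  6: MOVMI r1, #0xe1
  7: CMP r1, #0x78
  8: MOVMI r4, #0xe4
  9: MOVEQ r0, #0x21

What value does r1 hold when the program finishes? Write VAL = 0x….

VAL = 0xd5

[0] flags=0010 → (cmp)
[1] flags=0010 NE?T → r1=0x3d
[2] flags=0010 GE?T → r1=0xd5
[3] flags=0010 → (cmp)
[4] flags=0010 EQ?F → skip
[5] flags=0010 LT?F → skip
[6] flags=0010 MI?F → skip
[7] flags=0011 → (cmp)
[8] flags=0011 MI?F → skip
[9] flags=0011 EQ?F → skip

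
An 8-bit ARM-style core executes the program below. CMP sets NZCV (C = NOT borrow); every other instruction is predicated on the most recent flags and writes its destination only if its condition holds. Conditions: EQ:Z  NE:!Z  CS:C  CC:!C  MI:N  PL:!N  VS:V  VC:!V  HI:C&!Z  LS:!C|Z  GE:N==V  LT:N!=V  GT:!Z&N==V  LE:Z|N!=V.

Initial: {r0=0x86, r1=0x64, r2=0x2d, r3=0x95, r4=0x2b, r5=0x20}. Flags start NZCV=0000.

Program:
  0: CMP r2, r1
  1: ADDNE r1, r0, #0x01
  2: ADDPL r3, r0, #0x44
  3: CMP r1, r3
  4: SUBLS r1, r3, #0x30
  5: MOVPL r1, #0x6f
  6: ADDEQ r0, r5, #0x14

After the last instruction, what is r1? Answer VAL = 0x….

VAL = 0x65

0: ✓ CMP  NZCV=1000
1: ✓ ADDNE  r1←0x87
2: · ADDPL
3: ✓ CMP  NZCV=1000
4: ✓ SUBLS  r1←0x65
5: · MOVPL
6: · ADDEQ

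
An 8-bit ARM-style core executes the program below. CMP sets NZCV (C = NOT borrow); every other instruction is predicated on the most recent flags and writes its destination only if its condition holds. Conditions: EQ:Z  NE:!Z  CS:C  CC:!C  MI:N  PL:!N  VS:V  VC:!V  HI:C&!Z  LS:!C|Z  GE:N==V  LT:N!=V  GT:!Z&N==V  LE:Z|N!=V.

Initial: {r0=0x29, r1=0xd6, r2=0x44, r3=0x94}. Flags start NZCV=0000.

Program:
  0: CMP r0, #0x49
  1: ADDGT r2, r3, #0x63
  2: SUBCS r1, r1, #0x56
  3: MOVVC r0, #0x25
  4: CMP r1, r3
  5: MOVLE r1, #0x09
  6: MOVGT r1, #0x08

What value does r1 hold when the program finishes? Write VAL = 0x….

VAL = 0x08

[0] flags=1000 → (cmp)
[1] flags=1000 GT?F → skip
[2] flags=1000 CS?F → skip
[3] flags=1000 VC?T → r0=0x25
[4] flags=0010 → (cmp)
[5] flags=0010 LE?F → skip
[6] flags=0010 GT?T → r1=0x08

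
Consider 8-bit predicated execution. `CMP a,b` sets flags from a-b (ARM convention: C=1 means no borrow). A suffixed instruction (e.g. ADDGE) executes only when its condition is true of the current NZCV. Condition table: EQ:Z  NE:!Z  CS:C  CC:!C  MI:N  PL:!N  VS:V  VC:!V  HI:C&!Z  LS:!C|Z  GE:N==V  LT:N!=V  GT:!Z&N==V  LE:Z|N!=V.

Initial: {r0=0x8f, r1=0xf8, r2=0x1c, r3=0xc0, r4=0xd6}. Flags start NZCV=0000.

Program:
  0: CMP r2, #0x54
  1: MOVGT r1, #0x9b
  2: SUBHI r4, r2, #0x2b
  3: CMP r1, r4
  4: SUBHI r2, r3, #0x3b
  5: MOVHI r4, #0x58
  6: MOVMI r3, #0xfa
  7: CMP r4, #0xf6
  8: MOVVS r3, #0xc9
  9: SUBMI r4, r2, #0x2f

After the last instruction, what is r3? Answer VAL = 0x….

VAL = 0xc0

[0] flags=1000 → (cmp)
[1] flags=1000 GT?F → skip
[2] flags=1000 HI?F → skip
[3] flags=0010 → (cmp)
[4] flags=0010 HI?T → r2=0x85
[5] flags=0010 HI?T → r4=0x58
[6] flags=0010 MI?F → skip
[7] flags=0000 → (cmp)
[8] flags=0000 VS?F → skip
[9] flags=0000 MI?F → skip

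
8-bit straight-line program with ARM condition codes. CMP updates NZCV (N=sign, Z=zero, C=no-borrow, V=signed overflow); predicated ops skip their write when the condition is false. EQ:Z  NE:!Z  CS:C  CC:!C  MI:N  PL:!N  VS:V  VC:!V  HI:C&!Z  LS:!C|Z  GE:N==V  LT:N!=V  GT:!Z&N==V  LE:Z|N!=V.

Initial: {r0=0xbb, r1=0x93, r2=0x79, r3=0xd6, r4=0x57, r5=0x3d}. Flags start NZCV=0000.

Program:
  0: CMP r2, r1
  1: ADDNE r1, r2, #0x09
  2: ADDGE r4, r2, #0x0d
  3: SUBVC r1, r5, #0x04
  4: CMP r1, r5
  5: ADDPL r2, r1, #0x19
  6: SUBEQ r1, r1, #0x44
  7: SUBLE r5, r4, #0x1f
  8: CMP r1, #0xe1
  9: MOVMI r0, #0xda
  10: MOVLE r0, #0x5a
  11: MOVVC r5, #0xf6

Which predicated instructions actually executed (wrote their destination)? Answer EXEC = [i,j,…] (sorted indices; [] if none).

EXEC = [1,2,5,7,9,10,11]

0: ✓ CMP  NZCV=1001
1: ✓ ADDNE  r1←0x82
2: ✓ ADDGE  r4←0x86
3: · SUBVC
4: ✓ CMP  NZCV=0011
5: ✓ ADDPL  r2←0x9b
6: · SUBEQ
7: ✓ SUBLE  r5←0x67
8: ✓ CMP  NZCV=1000
9: ✓ MOVMI  r0←0xda
10: ✓ MOVLE  r0←0x5a
11: ✓ MOVVC  r5←0xf6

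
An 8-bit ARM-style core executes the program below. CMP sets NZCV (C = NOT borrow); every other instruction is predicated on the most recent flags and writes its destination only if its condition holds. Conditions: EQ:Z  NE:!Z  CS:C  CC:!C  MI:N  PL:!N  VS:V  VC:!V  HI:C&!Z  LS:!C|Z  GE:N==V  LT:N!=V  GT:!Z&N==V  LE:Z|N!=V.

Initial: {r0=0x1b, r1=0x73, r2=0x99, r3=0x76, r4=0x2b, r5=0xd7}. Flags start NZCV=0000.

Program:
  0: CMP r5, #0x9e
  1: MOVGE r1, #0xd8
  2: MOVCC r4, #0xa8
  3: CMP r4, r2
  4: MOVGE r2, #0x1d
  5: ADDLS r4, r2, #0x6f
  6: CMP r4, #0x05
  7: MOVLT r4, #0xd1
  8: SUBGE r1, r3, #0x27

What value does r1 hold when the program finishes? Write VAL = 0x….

VAL = 0xd8

[0] flags=0010 → (cmp)
[1] flags=0010 GE?T → r1=0xd8
[2] flags=0010 CC?F → skip
[3] flags=1001 → (cmp)
[4] flags=1001 GE?T → r2=0x1d
[5] flags=1001 LS?T → r4=0x8c
[6] flags=1010 → (cmp)
[7] flags=1010 LT?T → r4=0xd1
[8] flags=1010 GE?F → skip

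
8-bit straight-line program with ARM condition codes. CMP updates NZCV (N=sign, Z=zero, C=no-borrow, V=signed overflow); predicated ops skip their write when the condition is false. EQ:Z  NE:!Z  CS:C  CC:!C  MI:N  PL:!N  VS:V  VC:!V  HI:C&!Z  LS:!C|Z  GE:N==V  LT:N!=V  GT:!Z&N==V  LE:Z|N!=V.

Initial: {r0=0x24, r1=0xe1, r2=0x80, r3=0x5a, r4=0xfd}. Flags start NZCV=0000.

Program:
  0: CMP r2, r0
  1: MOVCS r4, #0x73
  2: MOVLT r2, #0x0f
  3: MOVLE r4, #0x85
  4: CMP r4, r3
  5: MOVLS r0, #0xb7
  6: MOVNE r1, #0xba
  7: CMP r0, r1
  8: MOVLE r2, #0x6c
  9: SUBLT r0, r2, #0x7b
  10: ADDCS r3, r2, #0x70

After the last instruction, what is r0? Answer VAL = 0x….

0: ✓ CMP  NZCV=0011
1: ✓ MOVCS  r4←0x73
2: ✓ MOVLT  r2←0x0f
3: ✓ MOVLE  r4←0x85
4: ✓ CMP  NZCV=0011
5: · MOVLS
6: ✓ MOVNE  r1←0xba
7: ✓ CMP  NZCV=0000
8: · MOVLE
9: · SUBLT
10: · ADDCS

VAL = 0x24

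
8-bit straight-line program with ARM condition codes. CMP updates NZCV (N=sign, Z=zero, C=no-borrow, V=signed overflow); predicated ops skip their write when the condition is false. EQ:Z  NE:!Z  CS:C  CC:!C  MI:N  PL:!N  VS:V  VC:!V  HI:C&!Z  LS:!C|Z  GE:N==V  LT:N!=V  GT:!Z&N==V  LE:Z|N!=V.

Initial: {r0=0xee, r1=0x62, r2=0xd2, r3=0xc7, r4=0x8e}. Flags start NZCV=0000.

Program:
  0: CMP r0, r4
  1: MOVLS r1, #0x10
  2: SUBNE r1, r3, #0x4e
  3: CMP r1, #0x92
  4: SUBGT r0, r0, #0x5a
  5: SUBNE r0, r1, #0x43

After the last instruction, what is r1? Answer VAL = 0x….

[0] flags=0010 → (cmp)
[1] flags=0010 LS?F → skip
[2] flags=0010 NE?T → r1=0x79
[3] flags=1001 → (cmp)
[4] flags=1001 GT?T → r0=0x94
[5] flags=1001 NE?T → r0=0x36

VAL = 0x79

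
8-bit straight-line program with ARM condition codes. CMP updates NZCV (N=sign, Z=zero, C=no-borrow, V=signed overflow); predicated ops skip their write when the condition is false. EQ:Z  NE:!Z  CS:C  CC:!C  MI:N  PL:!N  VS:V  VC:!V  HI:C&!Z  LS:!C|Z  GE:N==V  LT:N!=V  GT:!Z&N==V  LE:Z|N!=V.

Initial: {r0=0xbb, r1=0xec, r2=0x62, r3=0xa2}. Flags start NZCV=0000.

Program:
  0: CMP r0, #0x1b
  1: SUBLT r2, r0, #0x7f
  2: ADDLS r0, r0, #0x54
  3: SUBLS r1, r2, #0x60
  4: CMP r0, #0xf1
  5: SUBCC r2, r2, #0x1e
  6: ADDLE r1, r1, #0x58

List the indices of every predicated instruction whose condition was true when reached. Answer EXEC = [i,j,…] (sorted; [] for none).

EXEC = [1,5,6]

0: ✓ CMP  NZCV=1010
1: ✓ SUBLT  r2←0x3c
2: · ADDLS
3: · SUBLS
4: ✓ CMP  NZCV=1000
5: ✓ SUBCC  r2←0x1e
6: ✓ ADDLE  r1←0x44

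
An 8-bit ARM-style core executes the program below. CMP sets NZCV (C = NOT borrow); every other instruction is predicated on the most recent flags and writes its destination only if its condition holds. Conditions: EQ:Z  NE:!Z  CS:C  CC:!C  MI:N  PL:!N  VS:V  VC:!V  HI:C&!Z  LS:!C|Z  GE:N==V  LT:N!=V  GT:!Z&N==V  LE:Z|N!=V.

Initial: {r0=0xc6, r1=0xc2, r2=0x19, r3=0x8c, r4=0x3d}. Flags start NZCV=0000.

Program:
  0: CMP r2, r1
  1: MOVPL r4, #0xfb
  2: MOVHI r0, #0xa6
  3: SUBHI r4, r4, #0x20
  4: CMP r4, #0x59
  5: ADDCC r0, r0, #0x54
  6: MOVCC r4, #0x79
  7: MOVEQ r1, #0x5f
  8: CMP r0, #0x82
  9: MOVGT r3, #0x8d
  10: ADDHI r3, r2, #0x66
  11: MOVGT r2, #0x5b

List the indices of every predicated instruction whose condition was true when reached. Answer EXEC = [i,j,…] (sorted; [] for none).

0: ✓ CMP  NZCV=0000
1: ✓ MOVPL  r4←0xfb
2: · MOVHI
3: · SUBHI
4: ✓ CMP  NZCV=1010
5: · ADDCC
6: · MOVCC
7: · MOVEQ
8: ✓ CMP  NZCV=0010
9: ✓ MOVGT  r3←0x8d
10: ✓ ADDHI  r3←0x7f
11: ✓ MOVGT  r2←0x5b

EXEC = [1,9,10,11]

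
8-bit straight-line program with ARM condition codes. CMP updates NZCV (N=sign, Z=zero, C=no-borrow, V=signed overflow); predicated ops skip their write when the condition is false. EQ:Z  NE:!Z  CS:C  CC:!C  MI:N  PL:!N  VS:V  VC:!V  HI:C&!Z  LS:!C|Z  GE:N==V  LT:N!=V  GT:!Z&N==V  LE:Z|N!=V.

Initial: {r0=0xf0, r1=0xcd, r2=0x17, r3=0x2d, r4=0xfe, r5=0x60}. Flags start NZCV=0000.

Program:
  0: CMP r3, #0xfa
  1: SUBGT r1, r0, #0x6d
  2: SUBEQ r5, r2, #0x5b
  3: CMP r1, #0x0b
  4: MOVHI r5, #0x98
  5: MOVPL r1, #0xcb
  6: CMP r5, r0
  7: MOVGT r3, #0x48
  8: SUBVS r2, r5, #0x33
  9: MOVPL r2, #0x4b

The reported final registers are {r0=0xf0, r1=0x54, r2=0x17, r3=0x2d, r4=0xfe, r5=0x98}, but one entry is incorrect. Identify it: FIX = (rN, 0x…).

[0] flags=0000 → (cmp)
[1] flags=0000 GT?T → r1=0x83
[2] flags=0000 EQ?F → skip
[3] flags=0011 → (cmp)
[4] flags=0011 HI?T → r5=0x98
[5] flags=0011 PL?T → r1=0xcb
[6] flags=1000 → (cmp)
[7] flags=1000 GT?F → skip
[8] flags=1000 VS?F → skip
[9] flags=1000 PL?F → skip

FIX = (r1, 0xcb)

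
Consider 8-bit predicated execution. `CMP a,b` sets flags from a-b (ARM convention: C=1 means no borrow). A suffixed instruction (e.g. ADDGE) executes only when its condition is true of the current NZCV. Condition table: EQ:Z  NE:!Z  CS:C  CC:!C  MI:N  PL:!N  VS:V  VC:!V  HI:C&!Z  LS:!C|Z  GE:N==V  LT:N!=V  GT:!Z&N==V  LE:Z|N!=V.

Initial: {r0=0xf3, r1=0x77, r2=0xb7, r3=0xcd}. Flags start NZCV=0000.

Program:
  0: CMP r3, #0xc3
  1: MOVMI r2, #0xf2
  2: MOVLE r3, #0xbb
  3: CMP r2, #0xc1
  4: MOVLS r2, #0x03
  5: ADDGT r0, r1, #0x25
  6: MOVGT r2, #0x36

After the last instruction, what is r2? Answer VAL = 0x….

VAL = 0x03

[0] flags=0010 → (cmp)
[1] flags=0010 MI?F → skip
[2] flags=0010 LE?F → skip
[3] flags=1000 → (cmp)
[4] flags=1000 LS?T → r2=0x03
[5] flags=1000 GT?F → skip
[6] flags=1000 GT?F → skip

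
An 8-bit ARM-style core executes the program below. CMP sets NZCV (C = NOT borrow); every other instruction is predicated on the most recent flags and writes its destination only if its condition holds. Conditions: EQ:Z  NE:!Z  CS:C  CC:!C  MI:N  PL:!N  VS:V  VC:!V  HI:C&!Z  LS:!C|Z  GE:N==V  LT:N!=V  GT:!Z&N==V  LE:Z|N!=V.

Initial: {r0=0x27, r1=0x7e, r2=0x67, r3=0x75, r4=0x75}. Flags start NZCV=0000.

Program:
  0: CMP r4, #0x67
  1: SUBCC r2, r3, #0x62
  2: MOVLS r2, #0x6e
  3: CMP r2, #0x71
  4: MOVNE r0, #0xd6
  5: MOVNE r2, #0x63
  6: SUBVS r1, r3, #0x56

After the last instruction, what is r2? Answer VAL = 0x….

0: ✓ CMP  NZCV=0010
1: · SUBCC
2: · MOVLS
3: ✓ CMP  NZCV=1000
4: ✓ MOVNE  r0←0xd6
5: ✓ MOVNE  r2←0x63
6: · SUBVS

VAL = 0x63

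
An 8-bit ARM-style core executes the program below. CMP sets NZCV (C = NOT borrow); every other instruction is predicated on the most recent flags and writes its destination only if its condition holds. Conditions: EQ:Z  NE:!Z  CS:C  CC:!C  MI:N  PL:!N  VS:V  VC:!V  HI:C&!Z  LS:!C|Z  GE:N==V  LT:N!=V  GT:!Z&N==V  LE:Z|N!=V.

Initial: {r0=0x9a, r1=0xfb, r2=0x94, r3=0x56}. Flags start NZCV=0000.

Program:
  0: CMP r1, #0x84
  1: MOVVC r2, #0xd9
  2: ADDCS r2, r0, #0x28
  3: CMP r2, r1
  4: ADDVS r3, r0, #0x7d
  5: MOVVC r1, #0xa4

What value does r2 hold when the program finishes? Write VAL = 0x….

VAL = 0xc2

[0] flags=0010 → (cmp)
[1] flags=0010 VC?T → r2=0xd9
[2] flags=0010 CS?T → r2=0xc2
[3] flags=1000 → (cmp)
[4] flags=1000 VS?F → skip
[5] flags=1000 VC?T → r1=0xa4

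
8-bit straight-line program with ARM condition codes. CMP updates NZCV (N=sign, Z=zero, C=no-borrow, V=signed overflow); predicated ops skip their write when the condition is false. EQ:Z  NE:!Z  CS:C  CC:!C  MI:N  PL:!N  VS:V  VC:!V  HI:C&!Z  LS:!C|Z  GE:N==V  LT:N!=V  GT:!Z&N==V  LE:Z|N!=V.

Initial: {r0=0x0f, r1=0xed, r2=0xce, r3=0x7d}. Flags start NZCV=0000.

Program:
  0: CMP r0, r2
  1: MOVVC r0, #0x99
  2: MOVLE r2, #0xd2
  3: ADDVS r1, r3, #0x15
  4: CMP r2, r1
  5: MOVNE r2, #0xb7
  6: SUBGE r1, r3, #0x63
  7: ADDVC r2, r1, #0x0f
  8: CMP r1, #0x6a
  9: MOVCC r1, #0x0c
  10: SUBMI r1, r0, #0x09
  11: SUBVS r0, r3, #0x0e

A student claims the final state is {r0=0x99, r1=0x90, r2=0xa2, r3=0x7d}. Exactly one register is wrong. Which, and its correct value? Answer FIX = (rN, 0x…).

[0] flags=0000 → (cmp)
[1] flags=0000 VC?T → r0=0x99
[2] flags=0000 LE?F → skip
[3] flags=0000 VS?F → skip
[4] flags=1000 → (cmp)
[5] flags=1000 NE?T → r2=0xb7
[6] flags=1000 GE?F → skip
[7] flags=1000 VC?T → r2=0xfc
[8] flags=1010 → (cmp)
[9] flags=1010 CC?F → skip
[10] flags=1010 MI?T → r1=0x90
[11] flags=1010 VS?F → skip

FIX = (r2, 0xfc)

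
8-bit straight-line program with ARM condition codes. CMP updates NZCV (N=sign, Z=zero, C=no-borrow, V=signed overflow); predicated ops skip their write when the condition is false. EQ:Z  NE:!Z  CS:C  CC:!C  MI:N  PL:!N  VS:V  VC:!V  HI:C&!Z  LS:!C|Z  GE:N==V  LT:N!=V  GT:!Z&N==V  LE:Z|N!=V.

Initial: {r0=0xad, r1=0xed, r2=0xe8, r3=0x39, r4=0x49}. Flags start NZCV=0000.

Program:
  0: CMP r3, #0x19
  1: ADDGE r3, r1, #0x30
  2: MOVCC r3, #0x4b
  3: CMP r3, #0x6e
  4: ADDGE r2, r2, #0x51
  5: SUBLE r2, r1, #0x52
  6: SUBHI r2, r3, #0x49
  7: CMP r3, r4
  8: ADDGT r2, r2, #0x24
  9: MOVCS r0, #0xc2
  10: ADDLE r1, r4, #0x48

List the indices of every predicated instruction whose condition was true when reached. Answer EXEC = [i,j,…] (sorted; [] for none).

[0] flags=0010 → (cmp)
[1] flags=0010 GE?T → r3=0x1d
[2] flags=0010 CC?F → skip
[3] flags=1000 → (cmp)
[4] flags=1000 GE?F → skip
[5] flags=1000 LE?T → r2=0x9b
[6] flags=1000 HI?F → skip
[7] flags=1000 → (cmp)
[8] flags=1000 GT?F → skip
[9] flags=1000 CS?F → skip
[10] flags=1000 LE?T → r1=0x91

EXEC = [1,5,10]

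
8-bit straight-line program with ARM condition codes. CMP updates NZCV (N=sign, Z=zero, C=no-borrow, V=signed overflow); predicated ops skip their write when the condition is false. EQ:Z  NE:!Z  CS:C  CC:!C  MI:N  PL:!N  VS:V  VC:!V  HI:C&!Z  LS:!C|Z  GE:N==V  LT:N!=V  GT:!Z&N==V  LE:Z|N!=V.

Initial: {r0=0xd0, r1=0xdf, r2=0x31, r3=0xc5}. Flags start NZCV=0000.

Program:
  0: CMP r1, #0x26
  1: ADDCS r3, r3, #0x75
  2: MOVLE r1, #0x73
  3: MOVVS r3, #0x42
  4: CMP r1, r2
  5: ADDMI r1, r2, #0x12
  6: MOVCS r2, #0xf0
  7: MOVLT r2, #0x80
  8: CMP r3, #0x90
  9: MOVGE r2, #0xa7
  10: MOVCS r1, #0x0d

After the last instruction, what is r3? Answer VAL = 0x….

[0] flags=1010 → (cmp)
[1] flags=1010 CS?T → r3=0x3a
[2] flags=1010 LE?T → r1=0x73
[3] flags=1010 VS?F → skip
[4] flags=0010 → (cmp)
[5] flags=0010 MI?F → skip
[6] flags=0010 CS?T → r2=0xf0
[7] flags=0010 LT?F → skip
[8] flags=1001 → (cmp)
[9] flags=1001 GE?T → r2=0xa7
[10] flags=1001 CS?F → skip

VAL = 0x3a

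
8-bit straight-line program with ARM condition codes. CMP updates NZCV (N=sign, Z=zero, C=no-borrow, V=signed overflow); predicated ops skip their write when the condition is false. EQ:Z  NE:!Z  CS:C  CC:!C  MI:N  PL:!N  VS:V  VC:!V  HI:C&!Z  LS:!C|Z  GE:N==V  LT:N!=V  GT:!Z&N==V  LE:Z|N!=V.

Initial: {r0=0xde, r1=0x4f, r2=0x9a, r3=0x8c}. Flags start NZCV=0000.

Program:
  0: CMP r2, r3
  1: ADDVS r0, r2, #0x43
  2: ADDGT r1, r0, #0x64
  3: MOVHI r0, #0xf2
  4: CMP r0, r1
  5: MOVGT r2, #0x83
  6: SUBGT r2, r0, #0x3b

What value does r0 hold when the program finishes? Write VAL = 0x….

VAL = 0xf2

0: ✓ CMP  NZCV=0010
1: · ADDVS
2: ✓ ADDGT  r1←0x42
3: ✓ MOVHI  r0←0xf2
4: ✓ CMP  NZCV=1010
5: · MOVGT
6: · SUBGT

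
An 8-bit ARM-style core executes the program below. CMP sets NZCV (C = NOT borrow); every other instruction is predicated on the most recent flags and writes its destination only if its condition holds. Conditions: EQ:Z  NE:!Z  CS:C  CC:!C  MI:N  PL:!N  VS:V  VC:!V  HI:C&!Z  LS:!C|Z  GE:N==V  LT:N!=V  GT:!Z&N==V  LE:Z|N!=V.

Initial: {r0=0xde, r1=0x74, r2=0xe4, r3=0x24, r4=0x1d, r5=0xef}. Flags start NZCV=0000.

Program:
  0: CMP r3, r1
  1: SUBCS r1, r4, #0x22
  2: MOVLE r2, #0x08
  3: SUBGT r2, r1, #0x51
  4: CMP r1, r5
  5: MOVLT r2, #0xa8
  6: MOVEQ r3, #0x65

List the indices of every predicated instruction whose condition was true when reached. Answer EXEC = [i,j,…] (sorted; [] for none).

0: ✓ CMP  NZCV=1000
1: · SUBCS
2: ✓ MOVLE  r2←0x08
3: · SUBGT
4: ✓ CMP  NZCV=1001
5: · MOVLT
6: · MOVEQ

EXEC = [2]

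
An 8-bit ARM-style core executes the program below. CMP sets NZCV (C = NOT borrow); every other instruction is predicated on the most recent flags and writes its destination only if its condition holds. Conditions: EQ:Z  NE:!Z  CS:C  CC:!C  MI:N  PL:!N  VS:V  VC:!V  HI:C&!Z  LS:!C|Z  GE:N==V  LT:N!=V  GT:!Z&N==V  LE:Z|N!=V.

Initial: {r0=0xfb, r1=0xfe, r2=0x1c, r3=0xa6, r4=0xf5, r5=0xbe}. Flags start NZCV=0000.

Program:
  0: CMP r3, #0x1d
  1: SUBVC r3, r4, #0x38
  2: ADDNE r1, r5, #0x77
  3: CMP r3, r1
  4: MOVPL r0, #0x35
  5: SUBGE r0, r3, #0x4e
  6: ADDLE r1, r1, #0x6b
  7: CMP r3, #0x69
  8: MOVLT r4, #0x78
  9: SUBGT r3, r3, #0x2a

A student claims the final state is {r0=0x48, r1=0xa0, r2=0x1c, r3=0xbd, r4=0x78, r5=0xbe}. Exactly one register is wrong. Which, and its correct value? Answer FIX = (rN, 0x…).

[0] flags=1010 → (cmp)
[1] flags=1010 VC?T → r3=0xbd
[2] flags=1010 NE?T → r1=0x35
[3] flags=1010 → (cmp)
[4] flags=1010 PL?F → skip
[5] flags=1010 GE?F → skip
[6] flags=1010 LE?T → r1=0xa0
[7] flags=0011 → (cmp)
[8] flags=0011 LT?T → r4=0x78
[9] flags=0011 GT?F → skip

FIX = (r0, 0xfb)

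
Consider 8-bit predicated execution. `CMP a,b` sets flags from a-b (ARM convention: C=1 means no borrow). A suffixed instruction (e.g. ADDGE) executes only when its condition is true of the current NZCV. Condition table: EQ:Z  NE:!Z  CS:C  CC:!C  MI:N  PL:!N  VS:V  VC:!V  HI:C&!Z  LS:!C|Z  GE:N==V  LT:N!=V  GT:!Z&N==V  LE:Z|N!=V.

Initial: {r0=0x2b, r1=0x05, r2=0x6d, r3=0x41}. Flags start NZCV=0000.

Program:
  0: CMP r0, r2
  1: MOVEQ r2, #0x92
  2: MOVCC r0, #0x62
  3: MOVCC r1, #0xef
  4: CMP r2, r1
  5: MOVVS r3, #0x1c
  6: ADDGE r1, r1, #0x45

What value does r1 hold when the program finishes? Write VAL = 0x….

VAL = 0x34

0: ✓ CMP  NZCV=1000
1: · MOVEQ
2: ✓ MOVCC  r0←0x62
3: ✓ MOVCC  r1←0xef
4: ✓ CMP  NZCV=0000
5: · MOVVS
6: ✓ ADDGE  r1←0x34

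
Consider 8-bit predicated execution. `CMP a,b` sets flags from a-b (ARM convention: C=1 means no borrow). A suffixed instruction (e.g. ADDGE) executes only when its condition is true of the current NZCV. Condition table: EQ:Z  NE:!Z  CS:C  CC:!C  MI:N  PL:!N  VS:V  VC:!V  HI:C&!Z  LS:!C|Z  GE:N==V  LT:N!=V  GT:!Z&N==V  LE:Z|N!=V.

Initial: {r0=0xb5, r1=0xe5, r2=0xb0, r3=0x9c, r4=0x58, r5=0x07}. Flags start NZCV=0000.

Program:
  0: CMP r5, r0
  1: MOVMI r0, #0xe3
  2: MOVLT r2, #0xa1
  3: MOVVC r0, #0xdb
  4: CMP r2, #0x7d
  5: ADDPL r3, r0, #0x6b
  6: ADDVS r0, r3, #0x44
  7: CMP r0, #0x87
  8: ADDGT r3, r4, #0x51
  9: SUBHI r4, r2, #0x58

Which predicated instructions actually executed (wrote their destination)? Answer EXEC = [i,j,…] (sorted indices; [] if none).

[0] flags=0000 → (cmp)
[1] flags=0000 MI?F → skip
[2] flags=0000 LT?F → skip
[3] flags=0000 VC?T → r0=0xdb
[4] flags=0011 → (cmp)
[5] flags=0011 PL?T → r3=0x46
[6] flags=0011 VS?T → r0=0x8a
[7] flags=0010 → (cmp)
[8] flags=0010 GT?T → r3=0xa9
[9] flags=0010 HI?T → r4=0x58

EXEC = [3,5,6,8,9]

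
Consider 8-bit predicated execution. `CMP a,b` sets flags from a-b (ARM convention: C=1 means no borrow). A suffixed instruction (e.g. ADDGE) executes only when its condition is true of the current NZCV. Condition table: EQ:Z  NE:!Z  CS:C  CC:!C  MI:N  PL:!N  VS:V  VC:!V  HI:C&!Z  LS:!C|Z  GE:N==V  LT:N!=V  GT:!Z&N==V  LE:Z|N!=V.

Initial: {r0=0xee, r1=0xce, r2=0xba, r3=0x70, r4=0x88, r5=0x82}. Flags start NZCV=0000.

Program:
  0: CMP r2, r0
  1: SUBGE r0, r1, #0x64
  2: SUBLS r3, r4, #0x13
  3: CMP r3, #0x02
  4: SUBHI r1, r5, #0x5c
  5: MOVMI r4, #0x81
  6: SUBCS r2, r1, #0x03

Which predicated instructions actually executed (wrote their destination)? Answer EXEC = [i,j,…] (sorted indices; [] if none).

0: ✓ CMP  NZCV=1000
1: · SUBGE
2: ✓ SUBLS  r3←0x75
3: ✓ CMP  NZCV=0010
4: ✓ SUBHI  r1←0x26
5: · MOVMI
6: ✓ SUBCS  r2←0x23

EXEC = [2,4,6]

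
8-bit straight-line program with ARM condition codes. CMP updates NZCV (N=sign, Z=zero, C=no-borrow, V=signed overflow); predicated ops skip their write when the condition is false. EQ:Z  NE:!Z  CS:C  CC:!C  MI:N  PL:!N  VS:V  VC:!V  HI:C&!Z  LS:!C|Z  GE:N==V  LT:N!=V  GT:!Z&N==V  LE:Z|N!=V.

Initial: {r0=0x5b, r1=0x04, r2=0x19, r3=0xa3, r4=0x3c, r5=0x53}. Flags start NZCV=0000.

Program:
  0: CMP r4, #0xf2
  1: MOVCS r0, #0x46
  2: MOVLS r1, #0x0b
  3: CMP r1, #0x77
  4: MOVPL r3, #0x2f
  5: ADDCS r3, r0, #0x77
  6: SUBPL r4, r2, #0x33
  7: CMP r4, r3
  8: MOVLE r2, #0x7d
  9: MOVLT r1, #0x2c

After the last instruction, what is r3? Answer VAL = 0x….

0: ✓ CMP  NZCV=0000
1: · MOVCS
2: ✓ MOVLS  r1←0x0b
3: ✓ CMP  NZCV=1000
4: · MOVPL
5: · ADDCS
6: · SUBPL
7: ✓ CMP  NZCV=1001
8: · MOVLE
9: · MOVLT

VAL = 0xa3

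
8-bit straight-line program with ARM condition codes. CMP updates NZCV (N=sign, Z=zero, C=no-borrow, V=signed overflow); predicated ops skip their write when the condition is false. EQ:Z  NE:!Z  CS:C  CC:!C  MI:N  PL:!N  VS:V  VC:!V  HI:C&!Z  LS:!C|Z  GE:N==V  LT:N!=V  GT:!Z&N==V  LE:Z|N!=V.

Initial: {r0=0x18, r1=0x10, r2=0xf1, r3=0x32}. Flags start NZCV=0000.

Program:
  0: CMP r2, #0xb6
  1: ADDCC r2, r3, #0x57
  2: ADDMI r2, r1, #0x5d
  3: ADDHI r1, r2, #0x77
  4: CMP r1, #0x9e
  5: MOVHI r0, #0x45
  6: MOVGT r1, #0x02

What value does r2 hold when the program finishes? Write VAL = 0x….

[0] flags=0010 → (cmp)
[1] flags=0010 CC?F → skip
[2] flags=0010 MI?F → skip
[3] flags=0010 HI?T → r1=0x68
[4] flags=1001 → (cmp)
[5] flags=1001 HI?F → skip
[6] flags=1001 GT?T → r1=0x02

VAL = 0xf1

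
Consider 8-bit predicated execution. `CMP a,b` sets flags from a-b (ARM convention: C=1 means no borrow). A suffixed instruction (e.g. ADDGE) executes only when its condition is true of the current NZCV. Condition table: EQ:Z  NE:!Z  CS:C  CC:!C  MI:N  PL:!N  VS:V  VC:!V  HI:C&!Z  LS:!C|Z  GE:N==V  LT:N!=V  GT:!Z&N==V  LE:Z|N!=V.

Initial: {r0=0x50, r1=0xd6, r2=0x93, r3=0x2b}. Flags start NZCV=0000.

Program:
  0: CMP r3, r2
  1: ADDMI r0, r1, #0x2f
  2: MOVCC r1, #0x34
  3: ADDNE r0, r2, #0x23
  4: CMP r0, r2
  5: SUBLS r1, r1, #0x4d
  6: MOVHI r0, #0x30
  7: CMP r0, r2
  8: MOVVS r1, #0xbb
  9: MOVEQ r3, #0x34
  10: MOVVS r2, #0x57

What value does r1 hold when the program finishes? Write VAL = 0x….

0: ✓ CMP  NZCV=1001
1: ✓ ADDMI  r0←0x05
2: ✓ MOVCC  r1←0x34
3: ✓ ADDNE  r0←0xb6
4: ✓ CMP  NZCV=0010
5: · SUBLS
6: ✓ MOVHI  r0←0x30
7: ✓ CMP  NZCV=1001
8: ✓ MOVVS  r1←0xbb
9: · MOVEQ
10: ✓ MOVVS  r2←0x57

VAL = 0xbb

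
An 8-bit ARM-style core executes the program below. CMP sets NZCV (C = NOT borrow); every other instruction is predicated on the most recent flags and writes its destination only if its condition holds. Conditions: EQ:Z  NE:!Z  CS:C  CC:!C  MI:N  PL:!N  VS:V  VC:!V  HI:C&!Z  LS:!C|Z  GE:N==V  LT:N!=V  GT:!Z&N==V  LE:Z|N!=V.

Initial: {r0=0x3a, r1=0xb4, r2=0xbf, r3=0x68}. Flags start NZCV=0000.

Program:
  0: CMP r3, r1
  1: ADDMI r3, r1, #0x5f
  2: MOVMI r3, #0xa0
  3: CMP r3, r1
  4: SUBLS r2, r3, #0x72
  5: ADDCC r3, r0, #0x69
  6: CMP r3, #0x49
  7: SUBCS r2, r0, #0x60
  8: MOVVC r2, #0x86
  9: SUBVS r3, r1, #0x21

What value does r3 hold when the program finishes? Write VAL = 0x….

0: ✓ CMP  NZCV=1001
1: ✓ ADDMI  r3←0x13
2: ✓ MOVMI  r3←0xa0
3: ✓ CMP  NZCV=1000
4: ✓ SUBLS  r2←0x2e
5: ✓ ADDCC  r3←0xa3
6: ✓ CMP  NZCV=0011
7: ✓ SUBCS  r2←0xda
8: · MOVVC
9: ✓ SUBVS  r3←0x93

VAL = 0x93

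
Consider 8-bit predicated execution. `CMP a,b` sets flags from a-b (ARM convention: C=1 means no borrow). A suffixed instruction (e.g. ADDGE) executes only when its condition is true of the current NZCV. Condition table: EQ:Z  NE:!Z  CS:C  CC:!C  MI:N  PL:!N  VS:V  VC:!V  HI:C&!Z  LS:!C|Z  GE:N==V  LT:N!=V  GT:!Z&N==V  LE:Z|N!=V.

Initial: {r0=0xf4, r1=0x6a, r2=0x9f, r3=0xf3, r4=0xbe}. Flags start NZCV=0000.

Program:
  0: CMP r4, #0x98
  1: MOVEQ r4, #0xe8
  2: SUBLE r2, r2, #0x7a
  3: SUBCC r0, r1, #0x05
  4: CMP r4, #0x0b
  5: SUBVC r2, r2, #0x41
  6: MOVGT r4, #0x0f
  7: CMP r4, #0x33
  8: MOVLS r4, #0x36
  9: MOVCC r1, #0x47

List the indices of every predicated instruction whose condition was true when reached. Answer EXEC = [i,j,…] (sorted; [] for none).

0: ✓ CMP  NZCV=0010
1: · MOVEQ
2: · SUBLE
3: · SUBCC
4: ✓ CMP  NZCV=1010
5: ✓ SUBVC  r2←0x5e
6: · MOVGT
7: ✓ CMP  NZCV=1010
8: · MOVLS
9: · MOVCC

EXEC = [5]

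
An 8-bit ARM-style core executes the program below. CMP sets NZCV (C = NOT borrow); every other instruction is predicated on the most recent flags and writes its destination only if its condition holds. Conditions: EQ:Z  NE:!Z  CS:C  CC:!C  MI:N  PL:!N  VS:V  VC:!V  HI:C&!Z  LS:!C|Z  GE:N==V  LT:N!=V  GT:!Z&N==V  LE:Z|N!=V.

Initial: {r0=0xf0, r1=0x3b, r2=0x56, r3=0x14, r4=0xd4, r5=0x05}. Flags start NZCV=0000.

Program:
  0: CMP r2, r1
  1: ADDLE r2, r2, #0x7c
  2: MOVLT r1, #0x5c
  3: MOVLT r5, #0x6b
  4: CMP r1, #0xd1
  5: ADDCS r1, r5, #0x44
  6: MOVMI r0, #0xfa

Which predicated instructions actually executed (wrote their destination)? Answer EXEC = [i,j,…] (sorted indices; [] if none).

[0] flags=0010 → (cmp)
[1] flags=0010 LE?F → skip
[2] flags=0010 LT?F → skip
[3] flags=0010 LT?F → skip
[4] flags=0000 → (cmp)
[5] flags=0000 CS?F → skip
[6] flags=0000 MI?F → skip

EXEC = []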